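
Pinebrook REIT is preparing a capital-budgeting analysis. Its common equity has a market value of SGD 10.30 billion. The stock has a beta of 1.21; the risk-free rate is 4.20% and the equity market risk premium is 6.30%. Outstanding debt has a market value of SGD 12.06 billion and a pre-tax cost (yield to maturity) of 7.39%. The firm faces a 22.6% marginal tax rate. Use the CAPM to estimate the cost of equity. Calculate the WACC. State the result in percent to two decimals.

8.53%

Cost of equity via CAPM: Re = 4.2% + 1.21 × 6.3% = 11.8230%.
Total capital V = 10.3 + 12.06 = 22.36.
Equity: weight = 10.3/22.36 = 0.4606; cost = 11.823%.
Debt: weight = 12.06/22.36 = 0.5394; after-tax cost = 7.39% × (1 − 22.6%) = 5.7199%.
WACC = 0.4606 × 11.8230% + 0.5394 × 5.7199% = 8.5312%.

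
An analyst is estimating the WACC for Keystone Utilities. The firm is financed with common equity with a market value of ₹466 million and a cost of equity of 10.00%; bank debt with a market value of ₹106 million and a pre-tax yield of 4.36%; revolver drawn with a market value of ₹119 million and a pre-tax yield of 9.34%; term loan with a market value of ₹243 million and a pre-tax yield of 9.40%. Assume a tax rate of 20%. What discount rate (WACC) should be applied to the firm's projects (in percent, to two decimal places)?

Total capital V = 466 + 106 + 119 + 243 = 934.
Equity: weight = 466/934 = 0.4989; cost = 10%.
Bank debt: weight = 106/934 = 0.1135; after-tax cost = 4.36% × (1 − 20%) = 3.4880%.
Revolver drawn: weight = 119/934 = 0.1274; after-tax cost = 9.34% × (1 − 20%) = 7.4720%.
Term loan: weight = 243/934 = 0.2602; after-tax cost = 9.4% × (1 − 20%) = 7.5200%.
WACC = 0.4989 × 10.0000% + 0.1135 × 3.4880% + 0.1274 × 7.4720% + 0.2602 × 7.5200% = 8.2936%.

8.29%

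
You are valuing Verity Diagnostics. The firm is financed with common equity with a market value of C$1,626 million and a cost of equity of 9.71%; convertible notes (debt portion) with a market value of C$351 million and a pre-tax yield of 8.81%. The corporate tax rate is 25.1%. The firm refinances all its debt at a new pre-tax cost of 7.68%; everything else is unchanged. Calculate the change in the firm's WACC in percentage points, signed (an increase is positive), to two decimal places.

Current WACC:
Total capital V = 1626 + 351 = 1977.
Equity: weight = 1626/1977 = 0.8225; cost = 9.71%.
Convertible notes (debt portion): weight = 351/1977 = 0.1775; after-tax cost = 8.81% × (1 − 25.1%) = 6.5987%.
WACC = 0.8225 × 9.7100% + 0.1775 × 6.5987% = 9.1576%.
After the change:
Total capital V = 1626 + 351 = 1977.
Equity: weight = 1626/1977 = 0.8225; cost = 9.71%.
Convertible notes (debt portion): weight = 351/1977 = 0.1775; after-tax cost = 7.68% × (1 − 25.1%) = 5.7523%.
WACC = 0.8225 × 9.7100% + 0.1775 × 5.7523% = 9.0073%.
Change in WACC = 9.0073% − 9.1576% = -0.1503 pp.

-0.15 pp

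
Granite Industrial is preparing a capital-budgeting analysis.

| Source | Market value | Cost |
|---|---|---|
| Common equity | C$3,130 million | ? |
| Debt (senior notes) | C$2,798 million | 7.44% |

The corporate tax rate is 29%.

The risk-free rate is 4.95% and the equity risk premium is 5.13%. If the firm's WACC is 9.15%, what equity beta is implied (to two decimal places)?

1.49

Total capital V = 3130 + 2798 = 5928.
Equity weight = 3130/5928 = 0.5280.
Senior notes weight = 2798/5928 = 0.4720.
Debt contribution = 0.4720 × 7.44% × (1 − 29%) = 2.4933%.
Required equity contribution = 9.15% − 2.4933% = 6.6567%  ⇒  Re = 12.6074%.
CAPM: 12.6074% = 4.95% + β × 5.13%  ⇒  β = 1.4927.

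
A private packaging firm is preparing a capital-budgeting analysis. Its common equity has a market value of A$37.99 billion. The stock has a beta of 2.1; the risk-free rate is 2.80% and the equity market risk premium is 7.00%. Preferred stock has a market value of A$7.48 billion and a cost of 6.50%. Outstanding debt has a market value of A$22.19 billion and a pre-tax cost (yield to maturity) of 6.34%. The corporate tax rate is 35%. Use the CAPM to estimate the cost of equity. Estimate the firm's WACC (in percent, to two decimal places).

11.90%

Cost of equity via CAPM: Re = 2.8% + 2.1 × 7.0% = 17.5000%.
Total capital V = 37.99 + 7.48 + 22.19 = 67.66.
Equity: weight = 37.99/67.66 = 0.5615; cost = 17.5%.
Preferred: weight = 7.48/67.66 = 0.1106; cost = 6.5%.
Debt: weight = 22.19/67.66 = 0.3280; after-tax cost = 6.34% × (1 − 35%) = 4.1210%.
WACC = 0.5615 × 17.5000% + 0.1106 × 6.5000% + 0.3280 × 4.1210% = 11.8961%.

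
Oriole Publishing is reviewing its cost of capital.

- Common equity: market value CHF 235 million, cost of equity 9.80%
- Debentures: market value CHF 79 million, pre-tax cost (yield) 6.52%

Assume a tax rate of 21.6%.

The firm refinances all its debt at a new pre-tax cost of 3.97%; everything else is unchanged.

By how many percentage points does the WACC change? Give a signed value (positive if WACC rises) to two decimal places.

-0.50 pp

Current WACC:
Total capital V = 235 + 79 = 314.
Equity: weight = 235/314 = 0.7484; cost = 9.8%.
Debentures: weight = 79/314 = 0.2516; after-tax cost = 6.52% × (1 − 21.6%) = 5.1117%.
WACC = 0.7484 × 9.8000% + 0.2516 × 5.1117% = 8.6205%.
After the change:
Total capital V = 235 + 79 = 314.
Equity: weight = 235/314 = 0.7484; cost = 9.8%.
Debentures: weight = 79/314 = 0.2516; after-tax cost = 3.97% × (1 − 21.6%) = 3.1125%.
WACC = 0.7484 × 9.8000% + 0.2516 × 3.1125% = 8.1175%.
Change in WACC = 8.1175% − 8.6205% = -0.5030 pp.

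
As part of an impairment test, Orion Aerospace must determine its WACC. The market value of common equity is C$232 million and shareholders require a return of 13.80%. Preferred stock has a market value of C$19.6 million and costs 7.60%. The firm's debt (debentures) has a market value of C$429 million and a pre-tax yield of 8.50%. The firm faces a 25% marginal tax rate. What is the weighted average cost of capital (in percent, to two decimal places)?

Total capital V = 232 + 19.6 + 429 = 680.6.
Equity: weight = 232/680.6 = 0.3409; cost = 13.8%.
Preferred: weight = 19.6/680.6 = 0.0288; cost = 7.6%.
Debentures: weight = 429/680.6 = 0.6303; after-tax cost = 8.5% × (1 − 25%) = 6.3750%.
WACC = 0.3409 × 13.8000% + 0.0288 × 7.6000% + 0.6303 × 6.3750% = 8.9413%.

8.94%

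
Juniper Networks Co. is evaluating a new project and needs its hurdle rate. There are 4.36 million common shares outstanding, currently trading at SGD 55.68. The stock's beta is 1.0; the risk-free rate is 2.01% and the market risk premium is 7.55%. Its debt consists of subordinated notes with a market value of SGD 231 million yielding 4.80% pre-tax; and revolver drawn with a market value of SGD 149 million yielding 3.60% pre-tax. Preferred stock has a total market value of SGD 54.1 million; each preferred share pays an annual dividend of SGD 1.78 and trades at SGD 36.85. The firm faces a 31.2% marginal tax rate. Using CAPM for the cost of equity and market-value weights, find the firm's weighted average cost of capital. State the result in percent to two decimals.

Cost of equity via CAPM: Re = 2.01% + 1.0 × 7.55% = 9.5600%.
Cost of preferred: Rp = 1.78 / 36.85 = 4.8304%.
Market value of equity E = 55.68 × 4.36m = 242.7648m.
Total capital V = 242.7648 + 54.1 + 231 + 149 = 676.8648.
Equity: weight = 242.7648/676.8648 = 0.3587; cost = 9.56%.
Preferred: weight = 54.1/676.8648 = 0.0799; cost = 4.8304%.
Subordinated notes: weight = 231/676.8648 = 0.3413; after-tax cost = 4.8% × (1 − 31.2%) = 3.3024%.
Revolver drawn: weight = 149/676.8648 = 0.2201; after-tax cost = 3.6% × (1 − 31.2%) = 2.4768%.
WACC = 0.3587 × 9.5600% + 0.0799 × 4.8304% + 0.3413 × 3.3024% + 0.2201 × 2.4768% = 5.4871%.

5.49%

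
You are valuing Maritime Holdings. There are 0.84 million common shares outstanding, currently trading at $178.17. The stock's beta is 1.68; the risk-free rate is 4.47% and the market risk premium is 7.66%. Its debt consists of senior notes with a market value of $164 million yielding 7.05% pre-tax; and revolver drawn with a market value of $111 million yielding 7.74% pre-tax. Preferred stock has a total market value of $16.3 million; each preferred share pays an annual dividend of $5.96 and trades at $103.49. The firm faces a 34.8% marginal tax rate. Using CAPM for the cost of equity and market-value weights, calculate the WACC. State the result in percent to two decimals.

9.08%

Cost of equity via CAPM: Re = 4.47% + 1.68 × 7.66% = 17.3388%.
Cost of preferred: Rp = 5.96 / 103.49 = 5.7590%.
Market value of equity E = 178.17 × 0.84m = 149.6628m.
Total capital V = 149.6628 + 16.3 + 164 + 111 = 440.9628.
Equity: weight = 149.6628/440.9628 = 0.3394; cost = 17.3388%.
Preferred: weight = 16.3/440.9628 = 0.0370; cost = 5.759%.
Senior notes: weight = 164/440.9628 = 0.3719; after-tax cost = 7.05% × (1 − 34.8%) = 4.5966%.
Revolver drawn: weight = 111/440.9628 = 0.2517; after-tax cost = 7.74% × (1 − 34.8%) = 5.0465%.
WACC = 0.3394 × 17.3388% + 0.0370 × 5.7590% + 0.3719 × 4.5966% + 0.2517 × 5.0465% = 9.0775%.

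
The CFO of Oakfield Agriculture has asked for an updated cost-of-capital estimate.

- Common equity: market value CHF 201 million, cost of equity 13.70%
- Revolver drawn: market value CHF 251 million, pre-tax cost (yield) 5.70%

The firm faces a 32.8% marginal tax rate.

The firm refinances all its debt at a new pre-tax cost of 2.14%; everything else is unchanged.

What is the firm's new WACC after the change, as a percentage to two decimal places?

After the change:
Total capital V = 201 + 251 = 452.
Equity: weight = 201/452 = 0.4447; cost = 13.7%.
Revolver drawn: weight = 251/452 = 0.5553; after-tax cost = 2.14% × (1 − 32.8%) = 1.4381%.
WACC = 0.4447 × 13.7000% + 0.5553 × 1.4381% = 6.8908%.

6.89%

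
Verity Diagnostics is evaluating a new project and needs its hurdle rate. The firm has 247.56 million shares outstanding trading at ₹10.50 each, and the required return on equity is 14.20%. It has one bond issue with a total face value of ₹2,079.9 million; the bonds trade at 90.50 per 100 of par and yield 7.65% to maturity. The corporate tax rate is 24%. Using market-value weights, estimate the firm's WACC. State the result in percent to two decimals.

Market value of equity E = 10.5 × 247.56m = 2599.38m. Market value of debt D = 2079.9m × 90.5/100 = 1882.3095m.
Total capital V = 2599.38 + 1882.3095 = 4481.6895.
Equity: weight = 2599.38/4481.6895 = 0.5800; cost = 14.2%.
Bonds outstanding: weight = 1882.3095/4481.6895 = 0.4200; after-tax cost = 7.65% × (1 − 24%) = 5.8140%.
WACC = 0.5800 × 14.2000% + 0.4200 × 5.8140% = 10.6779%.

10.68%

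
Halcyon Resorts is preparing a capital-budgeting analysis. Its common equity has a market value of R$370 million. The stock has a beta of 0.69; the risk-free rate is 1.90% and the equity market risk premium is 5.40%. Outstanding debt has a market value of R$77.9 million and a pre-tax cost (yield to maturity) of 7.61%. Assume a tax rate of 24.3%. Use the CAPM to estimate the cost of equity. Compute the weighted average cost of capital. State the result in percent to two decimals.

5.65%

Cost of equity via CAPM: Re = 1.9% + 0.69 × 5.4% = 5.6260%.
Total capital V = 370 + 77.9 = 447.9.
Equity: weight = 370/447.9 = 0.8261; cost = 5.626%.
Debt: weight = 77.9/447.9 = 0.1739; after-tax cost = 7.61% × (1 − 24.3%) = 5.7608%.
WACC = 0.8261 × 5.6260% + 0.1739 × 5.7608% = 5.6494%.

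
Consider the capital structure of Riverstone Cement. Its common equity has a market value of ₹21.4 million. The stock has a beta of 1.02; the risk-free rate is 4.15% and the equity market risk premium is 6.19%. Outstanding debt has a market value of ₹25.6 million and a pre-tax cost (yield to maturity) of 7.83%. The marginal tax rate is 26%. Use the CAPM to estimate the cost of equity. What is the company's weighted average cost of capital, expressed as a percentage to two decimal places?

7.92%

Cost of equity via CAPM: Re = 4.15% + 1.02 × 6.19% = 10.4638%.
Total capital V = 21.4 + 25.6 = 47.
Equity: weight = 21.4/47 = 0.4553; cost = 10.4638%.
Debt: weight = 25.6/47 = 0.5447; after-tax cost = 7.83% × (1 − 26%) = 5.7942%.
WACC = 0.4553 × 10.4638% + 0.5447 × 5.7942% = 7.9204%.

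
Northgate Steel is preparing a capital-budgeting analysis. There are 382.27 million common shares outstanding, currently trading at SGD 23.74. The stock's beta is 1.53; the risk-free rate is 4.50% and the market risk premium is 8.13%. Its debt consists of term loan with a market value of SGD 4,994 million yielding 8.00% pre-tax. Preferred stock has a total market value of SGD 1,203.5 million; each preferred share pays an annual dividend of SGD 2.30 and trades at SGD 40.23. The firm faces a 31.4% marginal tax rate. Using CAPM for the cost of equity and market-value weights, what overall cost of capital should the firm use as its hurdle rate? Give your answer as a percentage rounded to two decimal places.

Cost of equity via CAPM: Re = 4.5% + 1.53 × 8.13% = 16.9389%.
Cost of preferred: Rp = 2.3 / 40.23 = 5.7171%.
Market value of equity E = 23.74 × 382.27m = 9075.0898m.
Total capital V = 9075.0898 + 1203.5 + 4994 = 15272.5898.
Equity: weight = 9075.0898/15272.5898 = 0.5942; cost = 16.9389%.
Preferred: weight = 1203.5/15272.5898 = 0.0788; cost = 5.7171%.
Term loan: weight = 4994/15272.5898 = 0.3270; after-tax cost = 8% × (1 − 31.4%) = 5.4880%.
WACC = 0.5942 × 16.9389% + 0.0788 × 5.7171% + 0.3270 × 5.4880% = 12.3103%.

12.31%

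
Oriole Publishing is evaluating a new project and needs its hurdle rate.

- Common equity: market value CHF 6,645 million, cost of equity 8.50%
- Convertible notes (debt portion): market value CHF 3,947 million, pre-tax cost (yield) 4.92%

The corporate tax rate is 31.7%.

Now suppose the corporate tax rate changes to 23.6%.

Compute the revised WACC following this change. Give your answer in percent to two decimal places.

6.73%

After the change:
Total capital V = 6645 + 3947 = 10592.
Equity: weight = 6645/10592 = 0.6274; cost = 8.5%.
Convertible notes (debt portion): weight = 3947/10592 = 0.3726; after-tax cost = 4.92% × (1 − 23.6%) = 3.7589%.
WACC = 0.6274 × 8.5000% + 0.3726 × 3.7589% = 6.7333%.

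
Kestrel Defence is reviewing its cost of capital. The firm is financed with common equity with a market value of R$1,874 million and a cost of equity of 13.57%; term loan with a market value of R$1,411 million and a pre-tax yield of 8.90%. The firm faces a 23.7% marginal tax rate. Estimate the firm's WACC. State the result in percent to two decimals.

10.66%

Total capital V = 1874 + 1411 = 3285.
Equity: weight = 1874/3285 = 0.5705; cost = 13.57%.
Term loan: weight = 1411/3285 = 0.4295; after-tax cost = 8.9% × (1 − 23.7%) = 6.7907%.
WACC = 0.5705 × 13.5700% + 0.4295 × 6.7907% = 10.6581%.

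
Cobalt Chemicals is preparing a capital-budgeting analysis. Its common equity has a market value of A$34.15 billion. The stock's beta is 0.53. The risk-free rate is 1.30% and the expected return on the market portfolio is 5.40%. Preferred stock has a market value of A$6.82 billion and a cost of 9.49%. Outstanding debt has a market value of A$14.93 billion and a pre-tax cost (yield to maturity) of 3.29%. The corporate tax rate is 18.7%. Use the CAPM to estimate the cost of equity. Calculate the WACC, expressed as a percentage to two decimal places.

Market risk premium = 5.4% − 1.3% = 4.1%.
Cost of equity via CAPM: Re = 1.3% + 0.53 × 4.1% = 3.4730%.
Total capital V = 34.15 + 6.82 + 14.93 = 55.9.
Equity: weight = 34.15/55.9 = 0.6109; cost = 3.473%.
Preferred: weight = 6.82/55.9 = 0.1220; cost = 9.49%.
Debt: weight = 14.93/55.9 = 0.2671; after-tax cost = 3.29% × (1 − 18.7%) = 2.6748%.
WACC = 0.6109 × 3.4730% + 0.1220 × 9.4900% + 0.2671 × 2.6748% = 3.9939%.

3.99%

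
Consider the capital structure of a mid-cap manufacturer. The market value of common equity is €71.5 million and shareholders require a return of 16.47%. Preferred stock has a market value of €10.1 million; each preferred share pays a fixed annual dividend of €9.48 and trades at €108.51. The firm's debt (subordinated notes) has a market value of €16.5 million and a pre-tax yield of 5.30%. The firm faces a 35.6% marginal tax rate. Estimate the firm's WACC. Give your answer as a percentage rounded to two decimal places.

Cost of preferred: Rp = 9.48 / 108.51 = 8.7365%.
Total capital V = 71.5 + 10.1 + 16.5 = 98.1.
Equity: weight = 71.5/98.1 = 0.7288; cost = 16.47%.
Preferred: weight = 10.1/98.1 = 0.1030; cost = 8.7365%.
Subordinated notes: weight = 16.5/98.1 = 0.1682; after-tax cost = 5.3% × (1 − 35.6%) = 3.4132%.
WACC = 0.7288 × 16.4700% + 0.1030 × 8.7365% + 0.1682 × 3.4132% = 13.4777%.

13.48%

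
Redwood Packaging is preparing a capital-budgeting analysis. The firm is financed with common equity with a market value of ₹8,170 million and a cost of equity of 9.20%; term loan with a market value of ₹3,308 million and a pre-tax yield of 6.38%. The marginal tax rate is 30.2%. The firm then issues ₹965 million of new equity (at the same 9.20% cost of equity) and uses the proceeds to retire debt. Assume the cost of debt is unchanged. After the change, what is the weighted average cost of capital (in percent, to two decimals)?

8.23%

After the change:
Total capital V = 9135 + 2343 = 11478.
Equity: weight = 9135/11478 = 0.7959; cost = 9.2%.
Term loan: weight = 2343/11478 = 0.2041; after-tax cost = 6.38% × (1 − 30.2%) = 4.4532%.
WACC = 0.7959 × 9.2000% + 0.2041 × 4.4532% = 8.2310%.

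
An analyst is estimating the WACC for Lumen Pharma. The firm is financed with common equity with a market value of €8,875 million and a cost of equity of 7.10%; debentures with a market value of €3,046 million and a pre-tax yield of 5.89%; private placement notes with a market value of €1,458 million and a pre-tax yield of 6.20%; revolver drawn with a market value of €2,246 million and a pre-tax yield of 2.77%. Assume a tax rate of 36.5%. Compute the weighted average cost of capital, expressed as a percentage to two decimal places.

5.38%

Total capital V = 8875 + 3046 + 1458 + 2246 = 15625.
Equity: weight = 8875/15625 = 0.5680; cost = 7.1%.
Debentures: weight = 3046/15625 = 0.1949; after-tax cost = 5.89% × (1 − 36.5%) = 3.7401%.
Private placement notes: weight = 1458/15625 = 0.0933; after-tax cost = 6.2% × (1 − 36.5%) = 3.9370%.
Revolver drawn: weight = 2246/15625 = 0.1437; after-tax cost = 2.77% × (1 − 36.5%) = 1.7590%.
WACC = 0.5680 × 7.1000% + 0.1949 × 3.7401% + 0.0933 × 3.9370% + 0.1437 × 1.7590% = 5.3821%.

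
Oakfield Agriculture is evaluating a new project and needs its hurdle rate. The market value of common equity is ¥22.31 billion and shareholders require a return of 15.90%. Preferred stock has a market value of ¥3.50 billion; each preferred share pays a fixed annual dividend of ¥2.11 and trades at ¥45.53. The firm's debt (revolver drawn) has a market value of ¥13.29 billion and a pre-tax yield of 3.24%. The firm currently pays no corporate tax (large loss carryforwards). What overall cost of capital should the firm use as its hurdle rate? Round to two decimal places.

Cost of preferred: Rp = 2.11 / 45.53 = 4.6343%.
Total capital V = 22.31 + 3.5 + 13.29 = 39.1.
Equity: weight = 22.31/39.1 = 0.5706; cost = 15.9%.
Preferred: weight = 3.5/39.1 = 0.0895; cost = 4.6343%.
Revolver drawn: weight = 13.29/39.1 = 0.3399; after-tax cost = 3.24% × (1 − 0%) = 3.2400%.
WACC = 0.5706 × 15.9000% + 0.0895 × 4.6343% + 0.3399 × 3.2400% = 10.5885%.

10.59%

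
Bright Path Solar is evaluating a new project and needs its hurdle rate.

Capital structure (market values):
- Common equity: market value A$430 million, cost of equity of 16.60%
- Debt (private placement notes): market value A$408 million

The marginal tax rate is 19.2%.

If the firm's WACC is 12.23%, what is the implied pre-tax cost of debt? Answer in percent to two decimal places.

9.44%

Total capital V = 430 + 408 = 838.
Equity weight = 430/838 = 0.5131.
Private placement notes weight = 408/838 = 0.4869.
Equity contribution = 0.5131 × 16.6% = 8.5179%.
Remaining for debt = 12.23% − 8.5179% = 3.7121%.
Rd × (1 − 19.2%) × 0.4869 = 3.7121%  ⇒  Rd = 9.4361%.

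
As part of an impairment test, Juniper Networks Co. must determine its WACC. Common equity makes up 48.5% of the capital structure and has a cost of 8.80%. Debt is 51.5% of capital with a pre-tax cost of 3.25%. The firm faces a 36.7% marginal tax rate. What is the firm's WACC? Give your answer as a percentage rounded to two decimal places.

5.33%

After-tax cost of debt = 3.25% × (1 − 36.7%) = 2.0572%.
WACC = 0.485 × 8.8000% + 0.515 × 2.0572% = 5.3275%.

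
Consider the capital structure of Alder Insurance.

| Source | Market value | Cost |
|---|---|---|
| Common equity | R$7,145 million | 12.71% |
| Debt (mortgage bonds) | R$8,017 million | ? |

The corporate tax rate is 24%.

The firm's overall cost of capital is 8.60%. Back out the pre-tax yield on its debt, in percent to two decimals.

Total capital V = 7145 + 8017 = 15162.
Equity weight = 7145/15162 = 0.4712.
Mortgage bonds weight = 8017/15162 = 0.5288.
Equity contribution = 0.4712 × 12.71% = 5.9895%.
Remaining for debt = 8.6% − 5.9895% = 2.6105%.
Rd × (1 − 24%) × 0.5288 = 2.6105%  ⇒  Rd = 6.4961%.

6.50%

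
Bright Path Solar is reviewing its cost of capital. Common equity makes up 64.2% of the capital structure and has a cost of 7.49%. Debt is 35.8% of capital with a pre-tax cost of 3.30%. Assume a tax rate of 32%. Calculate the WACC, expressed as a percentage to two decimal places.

After-tax cost of debt = 3.3% × (1 − 32%) = 2.2440%.
WACC = 0.642 × 7.4900% + 0.358 × 2.2440% = 5.6119%.

5.61%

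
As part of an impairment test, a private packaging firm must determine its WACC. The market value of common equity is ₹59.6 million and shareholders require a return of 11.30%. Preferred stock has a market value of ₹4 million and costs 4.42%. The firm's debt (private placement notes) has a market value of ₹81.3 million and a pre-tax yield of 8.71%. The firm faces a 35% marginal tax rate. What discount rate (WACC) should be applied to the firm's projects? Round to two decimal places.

7.95%

Total capital V = 59.6 + 4 + 81.3 = 144.9.
Equity: weight = 59.6/144.9 = 0.4113; cost = 11.3%.
Preferred: weight = 4/144.9 = 0.0276; cost = 4.42%.
Private placement notes: weight = 81.3/144.9 = 0.5611; after-tax cost = 8.71% × (1 − 35%) = 5.6615%.
WACC = 0.4113 × 11.3000% + 0.0276 × 4.4200% + 0.5611 × 5.6615% = 7.9464%.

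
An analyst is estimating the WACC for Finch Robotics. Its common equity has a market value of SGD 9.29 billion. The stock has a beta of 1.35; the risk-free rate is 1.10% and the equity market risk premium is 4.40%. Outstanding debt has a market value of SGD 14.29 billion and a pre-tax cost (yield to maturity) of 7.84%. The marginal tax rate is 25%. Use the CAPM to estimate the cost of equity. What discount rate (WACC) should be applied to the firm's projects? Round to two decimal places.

Cost of equity via CAPM: Re = 1.1% + 1.35 × 4.4% = 7.0400%.
Total capital V = 9.29 + 14.29 = 23.58.
Equity: weight = 9.29/23.58 = 0.3940; cost = 7.04%.
Debt: weight = 14.29/23.58 = 0.6060; after-tax cost = 7.84% × (1 − 25%) = 5.8800%.
WACC = 0.3940 × 7.0400% + 0.6060 × 5.8800% = 6.3370%.

6.34%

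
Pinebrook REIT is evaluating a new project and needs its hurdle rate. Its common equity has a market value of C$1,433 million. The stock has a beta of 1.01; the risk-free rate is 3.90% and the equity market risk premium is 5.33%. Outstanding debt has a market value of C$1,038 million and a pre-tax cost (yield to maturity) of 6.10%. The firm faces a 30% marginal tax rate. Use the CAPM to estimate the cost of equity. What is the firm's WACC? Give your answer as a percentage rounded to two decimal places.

Cost of equity via CAPM: Re = 3.9% + 1.01 × 5.33% = 9.2833%.
Total capital V = 1433 + 1038 = 2471.
Equity: weight = 1433/2471 = 0.5799; cost = 9.2833%.
Debt: weight = 1038/2471 = 0.4201; after-tax cost = 6.1% × (1 − 30%) = 4.2700%.
WACC = 0.5799 × 9.2833% + 0.4201 × 4.2700% = 7.1773%.

7.18%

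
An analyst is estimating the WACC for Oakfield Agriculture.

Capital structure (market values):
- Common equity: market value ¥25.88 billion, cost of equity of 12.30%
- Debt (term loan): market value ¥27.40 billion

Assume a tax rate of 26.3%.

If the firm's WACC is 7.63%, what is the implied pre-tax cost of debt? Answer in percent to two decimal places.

4.37%

Total capital V = 25.88 + 27.4 = 53.28.
Equity weight = 25.88/53.28 = 0.4857.
Term loan weight = 27.4/53.28 = 0.5143.
Equity contribution = 0.4857 × 12.3% = 5.9745%.
Remaining for debt = 7.63% − 5.9745% = 1.6555%.
Rd × (1 − 26.3%) × 0.5143 = 1.6555%  ⇒  Rd = 4.3678%.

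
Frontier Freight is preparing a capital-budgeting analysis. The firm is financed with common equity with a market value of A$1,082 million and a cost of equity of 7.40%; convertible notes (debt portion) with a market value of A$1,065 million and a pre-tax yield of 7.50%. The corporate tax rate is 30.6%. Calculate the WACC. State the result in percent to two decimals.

6.31%

Total capital V = 1082 + 1065 = 2147.
Equity: weight = 1082/2147 = 0.5040; cost = 7.4%.
Convertible notes (debt portion): weight = 1065/2147 = 0.4960; after-tax cost = 7.5% × (1 − 30.6%) = 5.2050%.
WACC = 0.5040 × 7.4000% + 0.4960 × 5.2050% = 6.3112%.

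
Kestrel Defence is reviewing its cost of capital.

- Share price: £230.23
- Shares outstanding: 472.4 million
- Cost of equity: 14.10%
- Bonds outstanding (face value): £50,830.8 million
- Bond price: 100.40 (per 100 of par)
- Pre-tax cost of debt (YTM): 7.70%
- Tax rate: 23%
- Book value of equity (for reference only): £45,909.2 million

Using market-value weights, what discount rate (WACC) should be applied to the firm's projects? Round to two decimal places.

Market value of equity E = 230.23 × 472.4m = 108760.652m. Market value of debt D = 50830.8m × 100.4/100 = 51034.1232m.
Total capital V = 108760.652 + 51034.1232 = 159794.7752.
Equity: weight = 108760.652/159794.7752 = 0.6806; cost = 14.1%.
Bonds outstanding: weight = 51034.1232/159794.7752 = 0.3194; after-tax cost = 7.7% × (1 − 23%) = 5.9290%.
WACC = 0.6806 × 14.1000% + 0.3194 × 5.9290% = 11.4904%.

11.49%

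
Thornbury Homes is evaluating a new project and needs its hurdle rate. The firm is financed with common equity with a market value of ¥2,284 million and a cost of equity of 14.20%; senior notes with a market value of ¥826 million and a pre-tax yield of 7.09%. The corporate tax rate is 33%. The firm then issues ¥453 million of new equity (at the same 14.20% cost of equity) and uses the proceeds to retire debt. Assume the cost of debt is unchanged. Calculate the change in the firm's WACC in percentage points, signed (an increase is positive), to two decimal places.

+1.38 pp

Current WACC:
Total capital V = 2284 + 826 = 3110.
Equity: weight = 2284/3110 = 0.7344; cost = 14.2%.
Senior notes: weight = 826/3110 = 0.2656; after-tax cost = 7.09% × (1 − 33%) = 4.7503%.
WACC = 0.7344 × 14.2000% + 0.2656 × 4.7503% = 11.6902%.
After the change:
Total capital V = 2737 + 373 = 3110.
Equity: weight = 2737/3110 = 0.8801; cost = 14.2%.
Senior notes: weight = 373/3110 = 0.1199; after-tax cost = 7.09% × (1 − 33%) = 4.7503%.
WACC = 0.8801 × 14.2000% + 0.1199 × 4.7503% = 13.0666%.
Change in WACC = 13.0666% − 11.6902% = 1.3764 pp.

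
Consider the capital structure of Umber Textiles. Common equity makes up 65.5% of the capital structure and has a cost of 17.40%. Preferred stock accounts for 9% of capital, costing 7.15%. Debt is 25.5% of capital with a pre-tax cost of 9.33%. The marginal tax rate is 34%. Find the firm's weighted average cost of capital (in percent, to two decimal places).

After-tax cost of debt = 9.33% × (1 − 34%) = 6.1578%.
WACC = 0.655 × 17.4000% + 0.090 × 7.1500% + 0.255 × 6.1578% = 13.6107%.

13.61%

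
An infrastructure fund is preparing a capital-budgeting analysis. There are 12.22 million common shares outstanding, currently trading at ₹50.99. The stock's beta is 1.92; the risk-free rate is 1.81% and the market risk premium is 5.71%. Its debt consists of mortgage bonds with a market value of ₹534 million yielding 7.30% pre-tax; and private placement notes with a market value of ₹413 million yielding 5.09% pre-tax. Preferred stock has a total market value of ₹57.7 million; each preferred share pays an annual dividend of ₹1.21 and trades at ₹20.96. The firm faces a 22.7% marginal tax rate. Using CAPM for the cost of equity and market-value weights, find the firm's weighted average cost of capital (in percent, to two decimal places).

7.94%

Cost of equity via CAPM: Re = 1.81% + 1.92 × 5.71% = 12.7732%.
Cost of preferred: Rp = 1.21 / 20.96 = 5.7729%.
Market value of equity E = 50.99 × 12.22m = 623.0978m.
Total capital V = 623.0978 + 57.7 + 534 + 413 = 1627.7978.
Equity: weight = 623.0978/1627.7978 = 0.3828; cost = 12.7732%.
Preferred: weight = 57.7/1627.7978 = 0.0354; cost = 5.7729%.
Mortgage bonds: weight = 534/1627.7978 = 0.3281; after-tax cost = 7.3% × (1 − 22.7%) = 5.6429%.
Private placement notes: weight = 413/1627.7978 = 0.2537; after-tax cost = 5.09% × (1 − 22.7%) = 3.9346%.
WACC = 0.3828 × 12.7732% + 0.0354 × 5.7729% + 0.3281 × 5.6429% + 0.2537 × 3.9346% = 7.9435%.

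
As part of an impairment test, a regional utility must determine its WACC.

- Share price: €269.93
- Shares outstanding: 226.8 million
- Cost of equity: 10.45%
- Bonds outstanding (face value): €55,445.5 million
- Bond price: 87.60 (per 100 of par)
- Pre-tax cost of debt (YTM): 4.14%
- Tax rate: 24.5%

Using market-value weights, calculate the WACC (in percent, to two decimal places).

Market value of equity E = 269.93 × 226.8m = 61220.124m. Market value of debt D = 55445.5m × 87.6/100 = 48570.258m.
Total capital V = 61220.124 + 48570.258 = 109790.382.
Equity: weight = 61220.124/109790.382 = 0.5576; cost = 10.45%.
Bonds outstanding: weight = 48570.258/109790.382 = 0.4424; after-tax cost = 4.14% × (1 − 24.5%) = 3.1257%.
WACC = 0.5576 × 10.4500% + 0.4424 × 3.1257% = 7.2098%.

7.21%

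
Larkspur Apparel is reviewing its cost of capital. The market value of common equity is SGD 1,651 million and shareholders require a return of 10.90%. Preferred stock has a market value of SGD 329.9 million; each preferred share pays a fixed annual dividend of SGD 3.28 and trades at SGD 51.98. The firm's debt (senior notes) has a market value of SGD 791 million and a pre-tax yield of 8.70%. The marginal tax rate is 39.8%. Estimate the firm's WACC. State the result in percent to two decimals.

8.74%

Cost of preferred: Rp = 3.28 / 51.98 = 6.3101%.
Total capital V = 1651 + 329.9 + 791 = 2771.9.
Equity: weight = 1651/2771.9 = 0.5956; cost = 10.9%.
Preferred: weight = 329.9/2771.9 = 0.1190; cost = 6.3101%.
Senior notes: weight = 791/2771.9 = 0.2854; after-tax cost = 8.7% × (1 − 39.8%) = 5.2374%.
WACC = 0.5956 × 10.9000% + 0.1190 × 6.3101% + 0.2854 × 5.2374% = 8.7378%.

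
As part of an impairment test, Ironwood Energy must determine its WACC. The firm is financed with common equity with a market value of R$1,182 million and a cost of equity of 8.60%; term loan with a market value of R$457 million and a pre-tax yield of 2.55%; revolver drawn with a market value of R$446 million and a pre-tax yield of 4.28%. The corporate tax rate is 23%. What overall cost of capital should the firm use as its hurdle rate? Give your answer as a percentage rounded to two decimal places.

6.01%

Total capital V = 1182 + 457 + 446 = 2085.
Equity: weight = 1182/2085 = 0.5669; cost = 8.6%.
Term loan: weight = 457/2085 = 0.2192; after-tax cost = 2.55% × (1 − 23%) = 1.9635%.
Revolver drawn: weight = 446/2085 = 0.2139; after-tax cost = 4.28% × (1 − 23%) = 3.2956%.
WACC = 0.5669 × 8.6000% + 0.2192 × 1.9635% + 0.2139 × 3.2956% = 6.0107%.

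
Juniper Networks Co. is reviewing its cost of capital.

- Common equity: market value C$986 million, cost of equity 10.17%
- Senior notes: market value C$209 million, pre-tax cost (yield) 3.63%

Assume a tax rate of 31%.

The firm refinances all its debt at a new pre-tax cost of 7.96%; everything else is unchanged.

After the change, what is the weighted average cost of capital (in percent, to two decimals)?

After the change:
Total capital V = 986 + 209 = 1195.
Equity: weight = 986/1195 = 0.8251; cost = 10.17%.
Senior notes: weight = 209/1195 = 0.1749; after-tax cost = 7.96% × (1 − 31%) = 5.4924%.
WACC = 0.8251 × 10.1700% + 0.1749 × 5.4924% = 9.3519%.

9.35%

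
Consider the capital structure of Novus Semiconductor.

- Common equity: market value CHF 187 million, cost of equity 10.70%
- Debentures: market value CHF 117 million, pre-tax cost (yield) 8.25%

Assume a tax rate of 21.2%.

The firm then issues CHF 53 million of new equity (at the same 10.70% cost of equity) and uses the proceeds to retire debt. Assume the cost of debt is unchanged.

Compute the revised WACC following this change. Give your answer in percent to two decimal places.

After the change:
Total capital V = 240 + 64 = 304.
Equity: weight = 240/304 = 0.7895; cost = 10.7%.
Debentures: weight = 64/304 = 0.2105; after-tax cost = 8.25% × (1 − 21.2%) = 6.5010%.
WACC = 0.7895 × 10.7000% + 0.2105 × 6.5010% = 9.8160%.

9.82%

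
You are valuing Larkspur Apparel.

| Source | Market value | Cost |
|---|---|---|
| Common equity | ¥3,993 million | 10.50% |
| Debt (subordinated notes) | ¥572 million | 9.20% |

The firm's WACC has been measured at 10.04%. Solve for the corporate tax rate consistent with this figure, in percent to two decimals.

Total capital V = 3993 + 572 = 4565.
Equity weight = 3993/4565 = 0.8747.
Subordinated notes weight = 572/4565 = 0.1253.
Equity contribution = 0.8747 × 10.5% = 9.1843%.
Debt contribution must be 10.04% − 9.1843% = 0.8557%.
0.1253 × 9.2% × (1 − T) = 0.8557%  ⇒  (1 − T) = 0.7423.
T = 25.7734%.

25.77%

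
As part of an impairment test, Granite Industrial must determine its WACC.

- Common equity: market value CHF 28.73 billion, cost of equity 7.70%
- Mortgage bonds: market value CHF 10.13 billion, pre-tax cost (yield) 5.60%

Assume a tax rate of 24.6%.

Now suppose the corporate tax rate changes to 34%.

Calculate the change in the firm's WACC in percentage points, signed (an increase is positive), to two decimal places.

-0.14 pp

Current WACC:
Total capital V = 28.73 + 10.13 = 38.86.
Equity: weight = 28.73/38.86 = 0.7393; cost = 7.7%.
Mortgage bonds: weight = 10.13/38.86 = 0.2607; after-tax cost = 5.6% × (1 − 24.6%) = 4.2224%.
WACC = 0.7393 × 7.7000% + 0.2607 × 4.2224% = 6.7935%.
After the change:
Total capital V = 28.73 + 10.13 = 38.86.
Equity: weight = 28.73/38.86 = 0.7393; cost = 7.7%.
Mortgage bonds: weight = 10.13/38.86 = 0.2607; after-tax cost = 5.6% × (1 − 34%) = 3.6960%.
WACC = 0.7393 × 7.7000% + 0.2607 × 3.6960% = 6.6562%.
Change in WACC = 6.6562% − 6.7935% = -0.1372 pp.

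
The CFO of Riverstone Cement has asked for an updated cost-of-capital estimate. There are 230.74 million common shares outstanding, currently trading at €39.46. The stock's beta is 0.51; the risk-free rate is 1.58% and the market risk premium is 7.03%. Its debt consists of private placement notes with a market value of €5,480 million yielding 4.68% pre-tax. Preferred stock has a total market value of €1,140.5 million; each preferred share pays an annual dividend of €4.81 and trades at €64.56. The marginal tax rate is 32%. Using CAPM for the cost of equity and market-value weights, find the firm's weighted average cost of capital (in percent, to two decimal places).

Cost of equity via CAPM: Re = 1.58% + 0.51 × 7.03% = 5.1653%.
Cost of preferred: Rp = 4.81 / 64.56 = 7.4504%.
Market value of equity E = 39.46 × 230.74m = 9105.0004m.
Total capital V = 9105.0004 + 1140.5 + 5480 = 15725.5004.
Equity: weight = 9105.0004/15725.5004 = 0.5790; cost = 5.1653%.
Preferred: weight = 1140.5/15725.5004 = 0.0725; cost = 7.4504%.
Private placement notes: weight = 5480/15725.5004 = 0.3485; after-tax cost = 4.68% × (1 − 32%) = 3.1824%.
WACC = 0.5790 × 5.1653% + 0.0725 × 7.4504% + 0.3485 × 3.1824% = 4.6400%.

4.64%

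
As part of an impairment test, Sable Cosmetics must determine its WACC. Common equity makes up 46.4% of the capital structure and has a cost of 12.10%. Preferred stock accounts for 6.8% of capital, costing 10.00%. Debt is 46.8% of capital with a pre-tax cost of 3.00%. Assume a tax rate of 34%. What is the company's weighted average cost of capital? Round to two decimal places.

After-tax cost of debt = 3% × (1 − 34%) = 1.9800%.
WACC = 0.464 × 12.1000% + 0.068 × 10.0000% + 0.468 × 1.9800% = 7.2210%.

7.22%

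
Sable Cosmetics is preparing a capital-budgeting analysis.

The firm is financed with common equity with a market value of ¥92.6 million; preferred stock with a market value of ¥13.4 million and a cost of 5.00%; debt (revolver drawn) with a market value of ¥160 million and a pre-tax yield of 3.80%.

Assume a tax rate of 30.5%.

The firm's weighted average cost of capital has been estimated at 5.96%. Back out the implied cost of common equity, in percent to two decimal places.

11.83%

Total capital V = 92.6 + 13.4 + 160 = 266.
Equity weight = 92.6/266 = 0.3481.
Preferred weight = 13.4/266 = 0.0504.
Revolver drawn weight = 160/266 = 0.6015.
Debt contribution = 0.6015 × 3.8% × (1 − 30.5%) = 1.5886%.
Preferred contribution = 0.0504 × 5% = 0.2519%.
Required equity contribution = 5.96% − 1.8405% = 4.1195%.
Re = 4.1195% / 0.3481 = 11.8337%.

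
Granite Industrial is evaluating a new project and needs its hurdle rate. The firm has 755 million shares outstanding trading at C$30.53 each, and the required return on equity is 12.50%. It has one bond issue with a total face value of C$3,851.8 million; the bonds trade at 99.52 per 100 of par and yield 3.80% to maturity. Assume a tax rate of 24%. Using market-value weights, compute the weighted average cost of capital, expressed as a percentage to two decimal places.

Market value of equity E = 30.53 × 755m = 23050.15m. Market value of debt D = 3851.8m × 99.52/100 = 3833.31136m.
Total capital V = 23050.15 + 3833.31136 = 26883.46136.
Equity: weight = 23050.15/26883.46136 = 0.8574; cost = 12.5%.
Bonds outstanding: weight = 3833.31136/26883.46136 = 0.1426; after-tax cost = 3.8% × (1 − 24%) = 2.8880%.
WACC = 0.8574 × 12.5000% + 0.1426 × 2.8880% = 11.1294%.

11.13%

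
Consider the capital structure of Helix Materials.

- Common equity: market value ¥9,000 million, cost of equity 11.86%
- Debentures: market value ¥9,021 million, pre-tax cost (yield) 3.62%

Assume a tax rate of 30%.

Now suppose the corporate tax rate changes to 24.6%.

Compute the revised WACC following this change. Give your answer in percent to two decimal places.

7.29%

After the change:
Total capital V = 9000 + 9021 = 18021.
Equity: weight = 9000/18021 = 0.4994; cost = 11.86%.
Debentures: weight = 9021/18021 = 0.5006; after-tax cost = 3.62% × (1 − 24.6%) = 2.7295%.
WACC = 0.4994 × 11.8600% + 0.5006 × 2.7295% = 7.2894%.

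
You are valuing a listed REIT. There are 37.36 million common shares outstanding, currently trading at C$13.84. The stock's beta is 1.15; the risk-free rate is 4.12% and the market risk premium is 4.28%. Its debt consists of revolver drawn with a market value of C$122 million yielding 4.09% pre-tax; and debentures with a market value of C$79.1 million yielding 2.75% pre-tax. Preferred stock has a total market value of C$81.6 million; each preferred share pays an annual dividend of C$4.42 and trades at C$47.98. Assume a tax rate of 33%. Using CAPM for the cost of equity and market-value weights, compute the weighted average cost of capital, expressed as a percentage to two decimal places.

7.39%

Cost of equity via CAPM: Re = 4.12% + 1.15 × 4.28% = 9.0420%.
Cost of preferred: Rp = 4.42 / 47.98 = 9.2122%.
Market value of equity E = 13.84 × 37.36m = 517.0624m.
Total capital V = 517.0624 + 81.6 + 122 + 79.1 = 799.7624.
Equity: weight = 517.0624/799.7624 = 0.6465; cost = 9.042%.
Preferred: weight = 81.6/799.7624 = 0.1020; cost = 9.2122%.
Revolver drawn: weight = 122/799.7624 = 0.1525; after-tax cost = 4.09% × (1 − 33%) = 2.7403%.
Debentures: weight = 79.1/799.7624 = 0.0989; after-tax cost = 2.75% × (1 − 33%) = 1.8425%.
WACC = 0.6465 × 9.0420% + 0.1020 × 9.2122% + 0.1525 × 2.7403% + 0.0989 × 1.8425% = 7.3860%.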